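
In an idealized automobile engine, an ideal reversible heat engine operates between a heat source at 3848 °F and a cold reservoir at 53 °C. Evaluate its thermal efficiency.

T_H = 3848 °F → (3848 − 32) × 5/9 = 2120.00 °C = 2393.15 K.
T_C = 53 °C → 53 + 273.15 = 326.15 K.
For a reversible engine, η = 1 − T_C/T_H = 1 − 326.15/2393.15 = 0.864.

η ≈ 0.864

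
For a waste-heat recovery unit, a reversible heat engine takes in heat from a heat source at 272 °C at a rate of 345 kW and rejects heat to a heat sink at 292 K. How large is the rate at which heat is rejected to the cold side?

Q̇_C ≈ 185 kW

T_H = 272 °C → 272 + 273.15 = 545.15 K.
Carnot efficiency: η = 1 − T_C/T_H = 1 − 292.00/545.15 = 0.4644.
For a reversible cycle Q_C/Q_H = T_C/T_H, so Q_C = 345 × 292.00/545.15 = 185 kW.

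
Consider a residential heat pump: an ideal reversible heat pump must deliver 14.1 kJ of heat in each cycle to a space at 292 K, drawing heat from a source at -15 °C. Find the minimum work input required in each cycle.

W_in ≈ 1.63 kJ

T_C = -15 °C → -15 + 273.15 = 258.15 K.
For a reversible heat pump, COP_HP = T_H/(T_H − T_C) = 292.00/33.85 = 8.6263.
W = Q_H/COP_HP = 14.1/8.6263 = 1.63 kJ.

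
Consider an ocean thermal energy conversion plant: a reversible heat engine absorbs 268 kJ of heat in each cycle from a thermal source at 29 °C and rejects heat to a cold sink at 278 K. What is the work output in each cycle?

W ≈ 21.4 kJ

T_H = 29 °C → 29 + 273.15 = 302.15 K.
η_rev = 1 − T_C/T_H = 1 − 278.00/302.15 = 0.0799.
W = η·Q_H = 0.0799 × 268 = 21.4 kJ.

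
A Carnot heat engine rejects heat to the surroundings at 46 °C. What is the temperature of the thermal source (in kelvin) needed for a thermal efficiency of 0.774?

T_H ≈ 1412 K

T_C = 46 °C → 46 + 273.15 = 319.15 K.
From η = 1 − T_C/T_H, solving for T_H gives T_H = T_C/(1 − η) = 319.15/(1 − 0.774) = 1412 K.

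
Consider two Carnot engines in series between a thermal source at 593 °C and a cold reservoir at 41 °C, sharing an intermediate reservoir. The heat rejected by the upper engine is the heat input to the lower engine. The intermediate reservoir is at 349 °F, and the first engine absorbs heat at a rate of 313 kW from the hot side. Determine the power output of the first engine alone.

Ẇ₁ ≈ 151 kW

T_H = 593 °C → 593 + 273.15 = 866.15 K.
T_C = 41 °C → 41 + 273.15 = 314.15 K.
T_m = 349 °F → (349 − 32) × 5/9 = 176.11 °C = 449.26 K.
First-stage efficiency η₁ = 1 − T_m/T_H = 1 − 449.26/866.15 = 0.4813.
W₁ = η₁·Q_H = 0.4813 × 313 = 151 kW.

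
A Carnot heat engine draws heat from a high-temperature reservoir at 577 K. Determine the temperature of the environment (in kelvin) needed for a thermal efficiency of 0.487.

From η = 1 − T_C/T_H, T_C = T_H·(1 − η) = 577.00 × (1 − 0.487) = 296 K.

T_C ≈ 296 K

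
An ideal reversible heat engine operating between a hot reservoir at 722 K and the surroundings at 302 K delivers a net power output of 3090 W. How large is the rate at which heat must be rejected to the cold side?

Q̇_C ≈ 2220 W

The Carnot efficiency is η = 1 − T_C/T_H = 1 − 302.00/722.00 = 0.5817.
Since Q_C/Q_H = T_C/T_H and Q_H = W/η, Q_C = W·T_C/(T_H − T_C) = 3090 × 302.00/420.00 = 2220 W.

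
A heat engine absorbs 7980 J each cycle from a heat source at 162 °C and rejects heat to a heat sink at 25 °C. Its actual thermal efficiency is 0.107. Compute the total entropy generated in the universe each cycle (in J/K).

ΔS_univ ≈ 5.56 J/K

T_H = 162 °C → 162 + 273.15 = 435.15 K.
T_C = 25 °C → 25 + 273.15 = 298.15 K.
W = η·Q_H = 0.107 × 7980 = 853.9 J, so Q_C = Q_H − W = 7126 J.
Entropy balance on the reservoirs: −Q_H/T_H = -18.34 J/K, +Q_C/T_C = 23.90 J/K.
ΔS_univ = −Q_H/T_H + Q_C/T_C = 5.56 J/K (> 0, since η = 0.107 < η_Carnot = 0.315).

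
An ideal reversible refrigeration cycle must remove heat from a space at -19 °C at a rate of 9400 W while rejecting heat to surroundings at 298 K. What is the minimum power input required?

Ẇ_in ≈ 1620 W

T_C = -19 °C → -19 + 273.15 = 254.15 K.
COP_R = T_C/(T_H − T_C) = 254.15/43.85 = 5.7959.
W = Q_C/COP_R = 9400/5.7959 = 1620 W.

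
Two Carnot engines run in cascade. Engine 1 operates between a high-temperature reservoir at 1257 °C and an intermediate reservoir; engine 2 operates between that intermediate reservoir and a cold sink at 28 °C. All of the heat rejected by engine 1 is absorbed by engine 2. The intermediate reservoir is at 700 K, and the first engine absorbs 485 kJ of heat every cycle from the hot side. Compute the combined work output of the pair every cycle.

T_H = 1257 °C → 1257 + 273.15 = 1530.15 K.
T_C = 28 °C → 28 + 273.15 = 301.15 K.
Two reversible stages in series are equivalent to a single Carnot engine between T_H and T_C, so η_total = 1 − T_C/T_H = 1 − 301.15/1530.15 = 0.8032.
W_total = η_total · Q_H = 0.8032 × 485 = 389.5 kJ.

W_total ≈ 389.5 kJ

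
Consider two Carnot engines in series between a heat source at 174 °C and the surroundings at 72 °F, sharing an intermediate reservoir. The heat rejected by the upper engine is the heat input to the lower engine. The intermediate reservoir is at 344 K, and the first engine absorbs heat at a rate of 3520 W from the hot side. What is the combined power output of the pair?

T_H = 174 °C → 174 + 273.15 = 447.15 K.
T_C = 72 °F → (72 − 32) × 5/9 = 22.22 °C = 295.37 K.
Two reversible stages in series are equivalent to a single Carnot engine between T_H and T_C, so η_total = 1 − T_C/T_H = 1 − 295.37/447.15 = 0.3394.
W_total = η_total · Q_H = 0.3394 × 3520 = 1190 W.

Ẇ_total ≈ 1190 W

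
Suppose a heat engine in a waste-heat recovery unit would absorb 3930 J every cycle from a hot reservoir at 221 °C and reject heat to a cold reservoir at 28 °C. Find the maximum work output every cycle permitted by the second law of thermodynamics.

T_H = 221 °C → 221 + 273.15 = 494.15 K.
T_C = 28 °C → 28 + 273.15 = 301.15 K.
No engine can exceed the Carnot limit: η_max = 1 − T_C/T_H = 1 − 301.15/494.15 = 0.3906.
W_max = η_max · Q_H = 0.3906 × 3930 = 1530 J.

W_max ≈ 1530 J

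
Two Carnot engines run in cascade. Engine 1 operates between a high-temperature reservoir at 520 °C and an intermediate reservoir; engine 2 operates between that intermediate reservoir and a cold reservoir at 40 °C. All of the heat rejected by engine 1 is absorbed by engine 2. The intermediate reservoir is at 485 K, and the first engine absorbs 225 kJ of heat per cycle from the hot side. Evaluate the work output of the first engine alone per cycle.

T_H = 520 °C → 520 + 273.15 = 793.15 K.
T_C = 40 °C → 40 + 273.15 = 313.15 K.
First-stage efficiency η₁ = 1 − T_m/T_H = 1 − 485.00/793.15 = 0.3885.
W₁ = η₁·Q_H = 0.3885 × 225 = 87.42 kJ.

W₁ ≈ 87.42 kJ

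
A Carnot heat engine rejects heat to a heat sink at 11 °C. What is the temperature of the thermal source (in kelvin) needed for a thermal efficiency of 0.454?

T_C = 11 °C → 11 + 273.15 = 284.15 K.
From η = 1 − T_C/T_H, solving for T_H gives T_H = T_C/(1 − η) = 284.15/(1 − 0.454) = 520 K.

T_H ≈ 520 K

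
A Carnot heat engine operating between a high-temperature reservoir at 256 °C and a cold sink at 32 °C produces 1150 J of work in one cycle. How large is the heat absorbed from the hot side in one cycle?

Q_H ≈ 2717 J

T_H = 256 °C → 256 + 273.15 = 529.15 K.
T_C = 32 °C → 32 + 273.15 = 305.15 K.
Carnot efficiency: η = 1 − T_C/T_H = 1 − 305.15/529.15 = 0.4233.
Q_H = W/η = 1150/0.4233 = 2717 J.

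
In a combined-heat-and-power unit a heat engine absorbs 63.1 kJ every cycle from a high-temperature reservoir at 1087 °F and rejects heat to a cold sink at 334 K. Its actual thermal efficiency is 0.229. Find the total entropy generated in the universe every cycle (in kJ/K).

T_H = 1087 °F → (1087 − 32) × 5/9 = 586.11 °C = 859.26 K.
W = η·Q_H = 0.229 × 63.1 = 14.45 kJ, so Q_C = Q_H − W = 48.65 kJ.
Entropy balance on the reservoirs: −Q_H/T_H = -0.07344 kJ/K, +Q_C/T_C = 0.1457 kJ/K.
ΔS_univ = −Q_H/T_H + Q_C/T_C = 0.07222 kJ/K (> 0, since η = 0.229 < η_Carnot = 0.611).

ΔS_univ ≈ 0.07222 kJ/K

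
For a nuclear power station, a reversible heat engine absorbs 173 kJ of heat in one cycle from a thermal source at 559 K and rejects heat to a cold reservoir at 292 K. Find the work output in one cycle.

Since the cycle is reversible, η = 1 − T_C/T_H = 1 − 292.00/559.00 = 0.4776.
W = η·Q_H = 0.4776 × 173 = 82.6 kJ.

W ≈ 82.6 kJ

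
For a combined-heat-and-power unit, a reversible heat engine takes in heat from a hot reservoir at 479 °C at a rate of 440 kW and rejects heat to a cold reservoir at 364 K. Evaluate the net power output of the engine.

Ẇ ≈ 227 kW

T_H = 479 °C → 479 + 273.15 = 752.15 K.
The Carnot efficiency is η = 1 − T_C/T_H = 1 − 364.00/752.15 = 0.5161.
W = η·Q_H = 0.5161 × 440 = 227 kW.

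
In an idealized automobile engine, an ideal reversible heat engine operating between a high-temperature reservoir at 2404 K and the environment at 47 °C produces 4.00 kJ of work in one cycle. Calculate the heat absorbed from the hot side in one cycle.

Q_H ≈ 4.61 kJ

T_C = 47 °C → 47 + 273.15 = 320.15 K.
η_rev = 1 − T_C/T_H = 1 − 320.15/2404.00 = 0.8668.
Q_H = W/η = 4.00/0.8668 = 4.61 kJ.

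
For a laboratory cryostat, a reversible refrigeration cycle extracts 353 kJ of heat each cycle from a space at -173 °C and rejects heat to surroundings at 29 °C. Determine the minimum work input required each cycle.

W_in ≈ 712 kJ

T_H = 29 °C → 29 + 273.15 = 302.15 K.
T_C = -173 °C → -173 + 273.15 = 100.15 K.
For a reversible refrigerator, COP_R = T_C/(T_H − T_C) = 100.15/202.00 = 0.4958.
W = Q_C/COP_R = 353/0.4958 = 712 kJ.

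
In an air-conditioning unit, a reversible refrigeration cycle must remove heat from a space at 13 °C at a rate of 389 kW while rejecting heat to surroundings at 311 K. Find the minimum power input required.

T_C = 13 °C → 13 + 273.15 = 286.15 K.
The reversible coefficient of performance is COP_R = T_C/(T_H − T_C) = 286.15/24.85 = 11.5151.
W = Q_C/COP_R = 389/11.5151 = 33.8 kW.

Ẇ_in ≈ 33.8 kW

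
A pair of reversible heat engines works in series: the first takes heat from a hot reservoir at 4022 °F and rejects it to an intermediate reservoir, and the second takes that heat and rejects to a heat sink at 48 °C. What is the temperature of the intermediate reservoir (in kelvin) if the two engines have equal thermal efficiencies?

T_m ≈ 894 K

T_H = 4022 °F → (4022 − 32) × 5/9 = 2216.67 °C = 2489.82 K.
T_C = 48 °C → 48 + 273.15 = 321.15 K.
Equal efficiencies require 1 − T_m/T_H = 1 − T_C/T_m, i.e. T_m/T_H = T_C/T_m, so T_m = √(T_H·T_C) = √(2489.82 × 321.15) = 894 K.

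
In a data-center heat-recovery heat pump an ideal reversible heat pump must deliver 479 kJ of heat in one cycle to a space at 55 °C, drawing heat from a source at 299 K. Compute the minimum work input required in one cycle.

W_in ≈ 42.6 kJ

T_H = 55 °C → 55 + 273.15 = 328.15 K.
COP_HP = T_H/(T_H − T_C) = 328.15/29.15 = 11.2573.
W = Q_H/COP_HP = 479/11.2573 = 42.6 kJ.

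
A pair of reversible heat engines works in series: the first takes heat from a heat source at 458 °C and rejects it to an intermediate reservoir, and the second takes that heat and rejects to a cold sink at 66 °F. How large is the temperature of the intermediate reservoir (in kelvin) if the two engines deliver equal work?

T_m ≈ 511.6 K

T_H = 458 °C → 458 + 273.15 = 731.15 K.
T_C = 66 °F → (66 − 32) × 5/9 = 18.89 °C = 292.04 K.
For reversible stages Q_m = Q_H·(T_m/T_H). Setting W₁ = Q_H(1 − T_m/T_H) equal to W₂ = Q_m(1 − T_C/T_m) = Q_H·(T_m − T_C)/T_H gives T_H − T_m = T_m − T_C, so T_m = (T_H + T_C)/2 = (731.15 + 292.04)/2 = 511.6 K.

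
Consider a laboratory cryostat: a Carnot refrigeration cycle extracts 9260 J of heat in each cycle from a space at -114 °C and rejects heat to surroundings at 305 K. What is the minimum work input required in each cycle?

W_in ≈ 8486 J

T_C = -114 °C → -114 + 273.15 = 159.15 K.
COP_R = T_C/(T_H − T_C) = 159.15/145.85 = 1.0912.
W = Q_C/COP_R = 9260/1.0912 = 8486 J.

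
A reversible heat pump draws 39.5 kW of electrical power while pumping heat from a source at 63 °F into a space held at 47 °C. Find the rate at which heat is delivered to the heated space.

T_H = 47 °C → 47 + 273.15 = 320.15 K.
T_C = 63 °F → (63 − 32) × 5/9 = 17.22 °C = 290.37 K.
COP_HP = T_H/(T_H − T_C) = 320.15/29.78 = 10.7513.
Q_H = COP_HP · W = 10.7513 × 39.5 = 424.7 kW.

Q̇_H ≈ 424.7 kW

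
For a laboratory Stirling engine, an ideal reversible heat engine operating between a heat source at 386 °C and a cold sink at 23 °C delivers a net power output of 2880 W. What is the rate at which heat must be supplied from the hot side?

Q̇_H ≈ 5230 W

T_H = 386 °C → 386 + 273.15 = 659.15 K.
T_C = 23 °C → 23 + 273.15 = 296.15 K.
η_rev = 1 − T_C/T_H = 1 − 296.15/659.15 = 0.5507.
Q_H = W/η = 2880/0.5507 = 5230 W.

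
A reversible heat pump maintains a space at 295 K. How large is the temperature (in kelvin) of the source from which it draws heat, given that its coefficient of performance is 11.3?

COP_HP = T_H/(T_H − T_C) ⇒ T_C = T_H·(COP_HP − 1)/COP_HP = 295.00 × (11.3 − 1)/11.3 = 269 K.

T_C ≈ 269 K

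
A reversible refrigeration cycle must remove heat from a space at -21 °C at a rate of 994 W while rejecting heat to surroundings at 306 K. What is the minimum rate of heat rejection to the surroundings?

Q̇_H ≈ 1210 W

T_C = -21 °C → -21 + 273.15 = 252.15 K.
For a reversible cycle Q_H/Q_C = T_H/T_C, so Q_H = Q_C·T_H/T_C = 994 × 306.00/252.15 = 1210 W.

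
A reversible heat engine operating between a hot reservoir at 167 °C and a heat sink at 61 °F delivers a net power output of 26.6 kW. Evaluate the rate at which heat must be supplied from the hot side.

T_H = 167 °C → 167 + 273.15 = 440.15 K.
T_C = 61 °F → (61 − 32) × 5/9 = 16.11 °C = 289.26 K.
The Carnot efficiency is η = 1 − T_C/T_H = 1 − 289.26/440.15 = 0.3428.
Q_H = W/η = 26.6/0.3428 = 77.6 kW.

Q̇_H ≈ 77.6 kW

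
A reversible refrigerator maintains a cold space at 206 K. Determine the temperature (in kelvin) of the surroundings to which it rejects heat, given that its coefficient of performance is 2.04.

T_H ≈ 307 K

COP_R = T_C/(T_H − T_C) ⇒ T_H = T_C·(1 + 1/COP_R) = 206.00 × (1 + 1/2.04) = 307 K.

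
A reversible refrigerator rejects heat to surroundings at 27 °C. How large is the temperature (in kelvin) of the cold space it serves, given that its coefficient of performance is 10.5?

T_H = 27 °C → 27 + 273.15 = 300.15 K.
COP_R = T_C/(T_H − T_C) ⇒ T_C = T_H·COP_R/(1 + COP_R) = 300.15 × 10.5/(1 + 10.5) = 274.1 K.

T_C ≈ 274.1 K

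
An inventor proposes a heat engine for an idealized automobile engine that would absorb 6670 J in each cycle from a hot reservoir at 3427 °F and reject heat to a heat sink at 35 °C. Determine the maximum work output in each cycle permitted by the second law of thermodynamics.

W_max ≈ 5718 J

T_H = 3427 °F → (3427 − 32) × 5/9 = 1886.11 °C = 2159.26 K.
T_C = 35 °C → 35 + 273.15 = 308.15 K.
No engine can exceed the Carnot limit: η_max = 1 − T_C/T_H = 1 − 308.15/2159.26 = 0.8573.
W_max = η_max · Q_H = 0.8573 × 6670 = 5718 J.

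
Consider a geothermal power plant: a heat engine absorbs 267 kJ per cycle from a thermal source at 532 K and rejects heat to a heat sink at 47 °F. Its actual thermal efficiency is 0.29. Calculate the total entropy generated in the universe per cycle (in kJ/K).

T_C = 47 °F → (47 − 32) × 5/9 = 8.33 °C = 281.48 K.
W = η·Q_H = 0.29 × 267 = 77.43 kJ, so Q_C = Q_H − W = 189.6 kJ.
Reservoir entropy changes: ΔS_H = −Q_H/T_H = −267/532.00 = -0.5019 kJ/K and ΔS_C = +Q_C/T_C = 189.6/281.48 = 0.6735 kJ/K.
ΔS_univ = −Q_H/T_H + Q_C/T_C = 0.172 kJ/K (> 0, since η = 0.29 < η_Carnot = 0.471).

ΔS_univ ≈ 0.172 kJ/K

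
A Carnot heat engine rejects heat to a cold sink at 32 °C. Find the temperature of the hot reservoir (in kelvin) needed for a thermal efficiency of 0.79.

T_C = 32 °C → 32 + 273.15 = 305.15 K.
From η = 1 − T_C/T_H, solving for T_H gives T_H = T_C/(1 − η) = 305.15/(1 − 0.79) = 1450 K.

T_H ≈ 1450 K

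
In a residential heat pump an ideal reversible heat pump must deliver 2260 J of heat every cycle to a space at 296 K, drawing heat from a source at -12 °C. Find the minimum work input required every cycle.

W_in ≈ 266 J

T_C = -12 °C → -12 + 273.15 = 261.15 K.
Reversible heating COP: COP_HP = T_H/(T_H − T_C) = 296.00/34.85 = 8.4935.
W = Q_H/COP_HP = 2260/8.4935 = 266 J.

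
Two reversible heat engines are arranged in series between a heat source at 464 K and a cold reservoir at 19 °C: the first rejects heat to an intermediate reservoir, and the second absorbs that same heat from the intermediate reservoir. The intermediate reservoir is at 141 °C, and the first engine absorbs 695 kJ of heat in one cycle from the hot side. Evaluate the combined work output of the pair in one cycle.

W_total ≈ 257 kJ

T_C = 19 °C → 19 + 273.15 = 292.15 K.
Two reversible stages in series are equivalent to a single Carnot engine between T_H and T_C, so η_total = 1 − T_C/T_H = 1 − 292.15/464.00 = 0.3704.
W_total = η_total · Q_H = 0.3704 × 695 = 257 kJ.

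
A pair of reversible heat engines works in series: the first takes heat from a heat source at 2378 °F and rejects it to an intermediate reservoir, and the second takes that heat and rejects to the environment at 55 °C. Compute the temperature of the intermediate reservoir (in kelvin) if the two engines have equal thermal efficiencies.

T_m ≈ 719 K

T_H = 2378 °F → (2378 − 32) × 5/9 = 1303.33 °C = 1576.48 K.
T_C = 55 °C → 55 + 273.15 = 328.15 K.
Equal efficiencies require 1 − T_m/T_H = 1 − T_C/T_m, i.e. T_m/T_H = T_C/T_m, so T_m = √(T_H·T_C) = √(1576.48 × 328.15) = 719 K.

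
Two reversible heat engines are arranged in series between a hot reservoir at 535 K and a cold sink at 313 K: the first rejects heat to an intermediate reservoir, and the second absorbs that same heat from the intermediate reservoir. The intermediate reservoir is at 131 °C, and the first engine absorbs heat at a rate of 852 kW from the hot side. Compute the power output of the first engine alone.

Ẇ₁ ≈ 208.4 kW

T_m = 131 °C → 131 + 273.15 = 404.15 K.
First-stage efficiency η₁ = 1 − T_m/T_H = 1 − 404.15/535.00 = 0.2446.
W₁ = η₁·Q_H = 0.2446 × 852 = 208.4 kW.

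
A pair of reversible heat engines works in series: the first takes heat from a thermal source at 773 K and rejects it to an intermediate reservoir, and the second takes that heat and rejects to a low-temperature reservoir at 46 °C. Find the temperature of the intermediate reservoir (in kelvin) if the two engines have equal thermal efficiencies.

T_m ≈ 497 K

T_C = 46 °C → 46 + 273.15 = 319.15 K.
Equal efficiencies require 1 − T_m/T_H = 1 − T_C/T_m, i.e. T_m/T_H = T_C/T_m, so T_m = √(T_H·T_C) = √(773.00 × 319.15) = 497 K.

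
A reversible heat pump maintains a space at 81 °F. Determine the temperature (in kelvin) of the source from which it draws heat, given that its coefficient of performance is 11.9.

T_C ≈ 275 K

T_H = 81 °F → (81 − 32) × 5/9 = 27.22 °C = 300.37 K.
COP_HP = T_H/(T_H − T_C) ⇒ T_C = T_H·(COP_HP − 1)/COP_HP = 300.37 × (11.9 − 1)/11.9 = 275 K.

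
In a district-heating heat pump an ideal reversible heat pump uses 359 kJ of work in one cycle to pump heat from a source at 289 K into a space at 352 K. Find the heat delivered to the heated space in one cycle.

The Carnot heat-pump COP is COP_HP = T_H/(T_H − T_C) = 352.00/63.00 = 5.5873.
Q_H = COP_HP · W = 5.5873 × 359 = 2006 kJ.

Q_H ≈ 2006 kJ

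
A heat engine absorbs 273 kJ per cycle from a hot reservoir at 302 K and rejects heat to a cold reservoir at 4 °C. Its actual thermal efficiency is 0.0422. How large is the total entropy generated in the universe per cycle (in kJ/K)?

T_C = 4 °C → 4 + 273.15 = 277.15 K.
W = η·Q_H = 0.0422 × 273 = 11.52 kJ, so Q_C = Q_H − W = 261.5 kJ.
Reservoir entropy changes: ΔS_H = −Q_H/T_H = −273/302.00 = -0.9040 kJ/K and ΔS_C = +Q_C/T_C = 261.5/277.15 = 0.9435 kJ/K.
ΔS_univ = −Q_H/T_H + Q_C/T_C = 0.0395 kJ/K (> 0, since η = 0.0422 < η_Carnot = 0.082).

ΔS_univ ≈ 0.0395 kJ/K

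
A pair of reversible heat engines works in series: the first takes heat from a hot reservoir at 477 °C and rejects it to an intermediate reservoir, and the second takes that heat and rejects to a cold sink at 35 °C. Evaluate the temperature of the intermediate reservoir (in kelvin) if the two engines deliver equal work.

T_m ≈ 529 K

T_H = 477 °C → 477 + 273.15 = 750.15 K.
T_C = 35 °C → 35 + 273.15 = 308.15 K.
For reversible stages Q_m = Q_H·(T_m/T_H). Setting W₁ = Q_H(1 − T_m/T_H) equal to W₂ = Q_m(1 − T_C/T_m) = Q_H·(T_m − T_C)/T_H gives T_H − T_m = T_m − T_C, so T_m = (T_H + T_C)/2 = (750.15 + 308.15)/2 = 529 K.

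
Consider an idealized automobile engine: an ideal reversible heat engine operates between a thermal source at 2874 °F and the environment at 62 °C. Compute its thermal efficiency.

η ≈ 0.819

T_H = 2874 °F → (2874 − 32) × 5/9 = 1578.89 °C = 1852.04 K.
T_C = 62 °C → 62 + 273.15 = 335.15 K.
For a reversible engine, η = 1 − T_C/T_H = 1 − 335.15/1852.04 = 0.819.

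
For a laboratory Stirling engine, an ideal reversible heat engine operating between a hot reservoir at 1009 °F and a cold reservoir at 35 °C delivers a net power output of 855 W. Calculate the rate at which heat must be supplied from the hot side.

T_H = 1009 °F → (1009 − 32) × 5/9 = 542.78 °C = 815.93 K.
T_C = 35 °C → 35 + 273.15 = 308.15 K.
For a reversible engine, η = 1 − T_C/T_H = 1 − 308.15/815.93 = 0.6223.
Q_H = W/η = 855/0.6223 = 1374 W.

Q̇_H ≈ 1374 W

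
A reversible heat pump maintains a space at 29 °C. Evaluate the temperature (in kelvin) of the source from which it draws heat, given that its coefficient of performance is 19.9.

T_C ≈ 287 K

T_H = 29 °C → 29 + 273.15 = 302.15 K.
COP_HP = T_H/(T_H − T_C) ⇒ T_C = T_H·(COP_HP − 1)/COP_HP = 302.15 × (19.9 − 1)/19.9 = 287 K.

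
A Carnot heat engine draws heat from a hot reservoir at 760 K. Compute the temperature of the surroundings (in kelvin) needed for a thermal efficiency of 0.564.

From η = 1 − T_C/T_H, T_C = T_H·(1 − η) = 760.00 × (1 − 0.564) = 331 K.

T_C ≈ 331 K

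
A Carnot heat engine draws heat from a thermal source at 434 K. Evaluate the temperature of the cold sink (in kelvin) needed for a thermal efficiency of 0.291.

From η = 1 − T_C/T_H, T_C = T_H·(1 − η) = 434.00 × (1 − 0.291) = 308 K.

T_C ≈ 308 K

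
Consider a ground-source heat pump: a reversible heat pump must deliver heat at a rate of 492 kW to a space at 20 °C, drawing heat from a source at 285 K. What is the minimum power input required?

Ẇ_in ≈ 13.7 kW

T_H = 20 °C → 20 + 273.15 = 293.15 K.
For a reversible heat pump, COP_HP = T_H/(T_H − T_C) = 293.15/8.15 = 35.9693.
W = Q_H/COP_HP = 492/35.9693 = 13.7 kW.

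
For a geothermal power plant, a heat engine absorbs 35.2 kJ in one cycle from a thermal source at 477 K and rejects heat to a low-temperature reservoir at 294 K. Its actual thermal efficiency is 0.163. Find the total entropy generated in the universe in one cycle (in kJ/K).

W = η·Q_H = 0.163 × 35.2 = 5.738 kJ, so Q_C = Q_H − W = 29.46 kJ.
Entropy balance on the reservoirs: −Q_H/T_H = -0.07379 kJ/K, +Q_C/T_C = 0.1002 kJ/K.
ΔS_univ = −Q_H/T_H + Q_C/T_C = 0.02642 kJ/K (> 0, since η = 0.163 < η_Carnot = 0.384).

ΔS_univ ≈ 0.02642 kJ/K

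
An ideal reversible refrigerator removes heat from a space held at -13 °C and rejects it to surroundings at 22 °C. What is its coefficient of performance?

T_H = 22 °C → 22 + 273.15 = 295.15 K.
T_C = -13 °C → -13 + 273.15 = 260.15 K.
For a reversible refrigerator, COP_R = T_C/(T_H − T_C) = 260.15/(295.15 − 260.15) = 7.43.

COP_R ≈ 7.43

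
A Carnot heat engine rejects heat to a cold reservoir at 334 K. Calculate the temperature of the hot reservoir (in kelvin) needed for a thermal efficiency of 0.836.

T_H ≈ 2040 K

From η = 1 − T_C/T_H, solving for T_H gives T_H = T_C/(1 − η) = 334.00/(1 − 0.836) = 2040 K.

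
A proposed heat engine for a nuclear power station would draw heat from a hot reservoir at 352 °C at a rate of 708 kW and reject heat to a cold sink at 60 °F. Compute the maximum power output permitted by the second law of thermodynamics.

T_H = 352 °C → 352 + 273.15 = 625.15 K.
T_C = 60 °F → (60 − 32) × 5/9 = 15.56 °C = 288.71 K.
The upper bound on efficiency is η_max = 1 − T_C/T_H = 1 − 288.71/625.15 = 0.5382.
W_max = η_max · Q_H = 0.5382 × 708 = 381.0 kW.

Ẇ_max ≈ 381.0 kW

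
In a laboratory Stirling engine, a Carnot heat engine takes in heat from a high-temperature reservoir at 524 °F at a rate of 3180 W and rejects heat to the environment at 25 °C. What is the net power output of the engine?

T_H = 524 °F → (524 − 32) × 5/9 = 273.33 °C = 546.48 K.
T_C = 25 °C → 25 + 273.15 = 298.15 K.
The Carnot efficiency is η = 1 − T_C/T_H = 1 − 298.15/546.48 = 0.4544.
W = η·Q_H = 0.4544 × 3180 = 1445 W.

Ẇ ≈ 1445 W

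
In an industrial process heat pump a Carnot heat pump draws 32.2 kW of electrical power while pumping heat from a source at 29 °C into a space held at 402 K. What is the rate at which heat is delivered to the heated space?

Q̇_H ≈ 130 kW

T_C = 29 °C → 29 + 273.15 = 302.15 K.
Reversible heating COP: COP_HP = T_H/(T_H − T_C) = 402.00/99.85 = 4.0260.
Q_H = COP_HP · W = 4.0260 × 32.2 = 130 kW.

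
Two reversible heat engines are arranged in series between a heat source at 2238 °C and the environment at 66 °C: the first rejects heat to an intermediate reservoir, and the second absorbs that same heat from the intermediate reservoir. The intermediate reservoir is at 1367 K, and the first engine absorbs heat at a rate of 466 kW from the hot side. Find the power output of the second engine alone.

Ẇ₂ ≈ 190.7 kW

T_H = 2238 °C → 2238 + 273.15 = 2511.15 K.
T_C = 66 °C → 66 + 273.15 = 339.15 K.
Heat entering the second stage: Q_m = Q_H·(T_m/T_H) = 466 × 1367.00/2511.15 = 253.7 kW.
Second-stage efficiency η₂ = 1 − T_C/T_m = 1 − 339.15/1367.00 = 0.7519, so W₂ = η₂·Q_m = 190.7 kW.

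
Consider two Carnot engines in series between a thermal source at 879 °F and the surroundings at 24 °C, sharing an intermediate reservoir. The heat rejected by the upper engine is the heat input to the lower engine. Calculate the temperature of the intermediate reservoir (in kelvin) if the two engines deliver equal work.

T_H = 879 °F → (879 − 32) × 5/9 = 470.56 °C = 743.71 K.
T_C = 24 °C → 24 + 273.15 = 297.15 K.
For reversible stages Q_m = Q_H·(T_m/T_H). Setting W₁ = Q_H(1 − T_m/T_H) equal to W₂ = Q_m(1 − T_C/T_m) = Q_H·(T_m − T_C)/T_H gives T_H − T_m = T_m − T_C, so T_m = (T_H + T_C)/2 = (743.71 + 297.15)/2 = 520.4 K.

T_m ≈ 520.4 K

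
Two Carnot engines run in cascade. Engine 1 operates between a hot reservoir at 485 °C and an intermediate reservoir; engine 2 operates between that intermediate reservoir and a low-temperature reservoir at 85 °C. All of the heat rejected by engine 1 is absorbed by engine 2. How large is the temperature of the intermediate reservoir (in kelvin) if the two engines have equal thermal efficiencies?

T_m ≈ 521.1 K

T_H = 485 °C → 485 + 273.15 = 758.15 K.
T_C = 85 °C → 85 + 273.15 = 358.15 K.
Equal efficiencies require 1 − T_m/T_H = 1 − T_C/T_m, i.e. T_m/T_H = T_C/T_m, so T_m = √(T_H·T_C) = √(758.15 × 358.15) = 521.1 K.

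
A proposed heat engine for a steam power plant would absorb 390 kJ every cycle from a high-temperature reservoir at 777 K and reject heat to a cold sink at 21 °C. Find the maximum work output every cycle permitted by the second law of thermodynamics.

T_C = 21 °C → 21 + 273.15 = 294.15 K.
The upper bound on efficiency is η_max = 1 − T_C/T_H = 1 − 294.15/777.00 = 0.6214.
W_max = η_max · Q_H = 0.6214 × 390 = 242 kJ.

W_max ≈ 242 kJ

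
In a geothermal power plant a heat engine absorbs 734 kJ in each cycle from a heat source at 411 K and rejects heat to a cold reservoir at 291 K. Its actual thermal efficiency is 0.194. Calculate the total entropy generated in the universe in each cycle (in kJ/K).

W = η·Q_H = 0.194 × 734 = 142.4 kJ, so Q_C = Q_H − W = 591.6 kJ.
Entropy balance on the reservoirs: −Q_H/T_H = -1.786 kJ/K, +Q_C/T_C = 2.033 kJ/K.
ΔS_univ = −Q_H/T_H + Q_C/T_C = 0.2471 kJ/K (> 0, since η = 0.194 < η_Carnot = 0.292).

ΔS_univ ≈ 0.2471 kJ/K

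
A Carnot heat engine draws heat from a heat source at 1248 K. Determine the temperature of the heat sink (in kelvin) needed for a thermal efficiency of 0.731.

T_C ≈ 336 K

From η = 1 − T_C/T_H, T_C = T_H·(1 − η) = 1248.00 × (1 − 0.731) = 336 K.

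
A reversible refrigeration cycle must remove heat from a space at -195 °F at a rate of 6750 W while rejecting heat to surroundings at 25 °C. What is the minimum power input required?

Ẇ_in ≈ 6940 W

T_H = 25 °C → 25 + 273.15 = 298.15 K.
T_C = -195 °F → (-195 − 32) × 5/9 = -126.11 °C = 147.04 K.
Carnot COP: COP_R = T_C/(T_H − T_C) = 147.04/151.11 = 0.9731.
W = Q_C/COP_R = 6750/0.9731 = 6940 W.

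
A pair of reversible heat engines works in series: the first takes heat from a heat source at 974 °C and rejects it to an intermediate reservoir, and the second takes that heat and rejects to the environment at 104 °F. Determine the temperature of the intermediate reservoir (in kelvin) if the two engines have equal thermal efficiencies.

T_m ≈ 625 K

T_H = 974 °C → 974 + 273.15 = 1247.15 K.
T_C = 104 °F → (104 − 32) × 5/9 = 40.00 °C = 313.15 K.
Equal efficiencies require 1 − T_m/T_H = 1 − T_C/T_m, i.e. T_m/T_H = T_C/T_m, so T_m = √(T_H·T_C) = √(1247.15 × 313.15) = 625 K.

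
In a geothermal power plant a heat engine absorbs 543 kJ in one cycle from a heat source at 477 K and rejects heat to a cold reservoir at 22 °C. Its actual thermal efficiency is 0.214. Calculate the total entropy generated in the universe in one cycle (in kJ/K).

ΔS_univ ≈ 0.308 kJ/K

T_C = 22 °C → 22 + 273.15 = 295.15 K.
W = η·Q_H = 0.214 × 543 = 116.2 kJ, so Q_C = Q_H − W = 426.8 kJ.
The hot reservoir loses entropy Q_H/T_H = 543/477.00 = 1.138 kJ/K; the cold reservoir gains Q_C/T_C = 426.8/295.15 = 1.446 kJ/K.
ΔS_univ = −Q_H/T_H + Q_C/T_C = 0.308 kJ/K (> 0, since η = 0.214 < η_Carnot = 0.381).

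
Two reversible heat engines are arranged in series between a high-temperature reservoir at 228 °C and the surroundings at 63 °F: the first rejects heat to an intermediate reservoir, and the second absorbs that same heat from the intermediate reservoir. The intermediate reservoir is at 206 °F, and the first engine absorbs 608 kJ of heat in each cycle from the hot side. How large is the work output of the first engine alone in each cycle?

T_H = 228 °C → 228 + 273.15 = 501.15 K.
T_C = 63 °F → (63 − 32) × 5/9 = 17.22 °C = 290.37 K.
T_m = 206 °F → (206 − 32) × 5/9 = 96.67 °C = 369.82 K.
First-stage efficiency η₁ = 1 − T_m/T_H = 1 − 369.82/501.15 = 0.2621.
W₁ = η₁·Q_H = 0.2621 × 608 = 159.3 kJ.

W₁ ≈ 159.3 kJ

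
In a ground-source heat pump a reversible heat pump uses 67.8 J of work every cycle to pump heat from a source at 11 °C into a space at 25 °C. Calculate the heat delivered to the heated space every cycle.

Q_H ≈ 1440 J

T_H = 25 °C → 25 + 273.15 = 298.15 K.
T_C = 11 °C → 11 + 273.15 = 284.15 K.
Reversible heating COP: COP_HP = T_H/(T_H − T_C) = 298.15/14.00 = 21.2964.
Q_H = COP_HP · W = 21.2964 × 67.8 = 1440 J.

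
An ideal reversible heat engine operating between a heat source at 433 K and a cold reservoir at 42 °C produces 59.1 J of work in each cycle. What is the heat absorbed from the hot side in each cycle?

T_C = 42 °C → 42 + 273.15 = 315.15 K.
The Carnot efficiency is η = 1 − T_C/T_H = 1 − 315.15/433.00 = 0.2722.
Q_H = W/η = 59.1/0.2722 = 217 J.

Q_H ≈ 217 J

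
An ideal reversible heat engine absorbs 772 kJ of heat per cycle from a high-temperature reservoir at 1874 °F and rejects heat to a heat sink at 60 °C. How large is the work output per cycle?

W ≈ 574 kJ

T_H = 1874 °F → (1874 − 32) × 5/9 = 1023.33 °C = 1296.48 K.
T_C = 60 °C → 60 + 273.15 = 333.15 K.
The Carnot efficiency is η = 1 − T_C/T_H = 1 − 333.15/1296.48 = 0.7430.
W = η·Q_H = 0.7430 × 772 = 574 kJ.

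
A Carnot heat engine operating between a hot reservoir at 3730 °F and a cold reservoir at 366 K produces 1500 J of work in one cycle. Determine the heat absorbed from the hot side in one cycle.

Q_H ≈ 1780 J

T_H = 3730 °F → (3730 − 32) × 5/9 = 2054.44 °C = 2327.59 K.
η_rev = 1 − T_C/T_H = 1 − 366.00/2327.59 = 0.8428.
Q_H = W/η = 1500/0.8428 = 1780 J.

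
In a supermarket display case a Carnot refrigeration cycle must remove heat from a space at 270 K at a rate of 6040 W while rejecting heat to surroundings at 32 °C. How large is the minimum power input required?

T_H = 32 °C → 32 + 273.15 = 305.15 K.
For a reversible refrigerator, COP_R = T_C/(T_H − T_C) = 270.00/35.15 = 7.6814.
W = Q_C/COP_R = 6040/7.6814 = 786.3 W.

Ẇ_in ≈ 786.3 W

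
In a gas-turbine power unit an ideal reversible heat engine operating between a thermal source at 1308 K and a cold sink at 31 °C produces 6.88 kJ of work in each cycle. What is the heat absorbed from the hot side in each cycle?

T_C = 31 °C → 31 + 273.15 = 304.15 K.
Since the cycle is reversible, η = 1 − T_C/T_H = 1 − 304.15/1308.00 = 0.7675.
Q_H = W/η = 6.88/0.7675 = 8.965 kJ.

Q_H ≈ 8.965 kJ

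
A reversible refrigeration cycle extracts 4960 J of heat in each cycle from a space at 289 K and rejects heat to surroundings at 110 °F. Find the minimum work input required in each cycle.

T_H = 110 °F → (110 − 32) × 5/9 = 43.33 °C = 316.48 K.
Carnot COP: COP_R = T_C/(T_H − T_C) = 289.00/27.48 = 10.5155.
W = Q_C/COP_R = 4960/10.5155 = 472 J.

W_in ≈ 472 J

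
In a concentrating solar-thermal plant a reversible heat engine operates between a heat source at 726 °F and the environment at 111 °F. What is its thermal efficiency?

T_H = 726 °F → (726 − 32) × 5/9 = 385.56 °C = 658.71 K.
T_C = 111 °F → (111 − 32) × 5/9 = 43.89 °C = 317.04 K.
Carnot efficiency: η = 1 − T_C/T_H = 1 − 317.04/658.71 = 0.5187.

η ≈ 0.5187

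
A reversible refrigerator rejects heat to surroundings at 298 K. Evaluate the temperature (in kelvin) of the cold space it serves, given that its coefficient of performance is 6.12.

COP_R = T_C/(T_H − T_C) ⇒ T_C = T_H·COP_R/(1 + COP_R) = 298.00 × 6.12/(1 + 6.12) = 256 K.

T_C ≈ 256 K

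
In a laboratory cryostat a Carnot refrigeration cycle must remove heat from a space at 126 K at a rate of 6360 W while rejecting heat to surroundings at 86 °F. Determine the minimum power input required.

Ẇ_in ≈ 8940 W

T_H = 86 °F → (86 − 32) × 5/9 = 30.00 °C = 303.15 K.
For a reversible refrigerator, COP_R = T_C/(T_H − T_C) = 126.00/177.15 = 0.7113.
W = Q_C/COP_R = 6360/0.7113 = 8940 W.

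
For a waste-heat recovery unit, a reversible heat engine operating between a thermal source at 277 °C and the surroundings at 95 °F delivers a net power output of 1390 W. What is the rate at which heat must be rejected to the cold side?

Q̇_C ≈ 1770 W

T_H = 277 °C → 277 + 273.15 = 550.15 K.
T_C = 95 °F → (95 − 32) × 5/9 = 35.00 °C = 308.15 K.
For a reversible engine, η = 1 − T_C/T_H = 1 − 308.15/550.15 = 0.4399.
Since Q_C/Q_H = T_C/T_H and Q_H = W/η, Q_C = W·T_C/(T_H − T_C) = 1390 × 308.15/242.00 = 1770 W.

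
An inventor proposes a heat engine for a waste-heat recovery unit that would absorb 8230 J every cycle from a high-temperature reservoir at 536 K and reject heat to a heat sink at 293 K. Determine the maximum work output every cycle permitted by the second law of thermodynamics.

By the Carnot theorem, η_max = 1 − T_C/T_H = 1 − 293.00/536.00 = 0.4534.
W_max = η_max · Q_H = 0.4534 × 8230 = 3731 J.

W_max ≈ 3731 J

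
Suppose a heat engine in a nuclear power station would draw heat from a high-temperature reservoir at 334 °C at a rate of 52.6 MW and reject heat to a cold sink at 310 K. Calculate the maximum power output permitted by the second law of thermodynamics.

T_H = 334 °C → 334 + 273.15 = 607.15 K.
The second-law ceiling is the Carnot efficiency, η_max = 1 − T_C/T_H = 1 − 310.00/607.15 = 0.4894.
W_max = η_max · Q_H = 0.4894 × 52.6 = 25.7 MW.

Ẇ_max ≈ 25.7 MW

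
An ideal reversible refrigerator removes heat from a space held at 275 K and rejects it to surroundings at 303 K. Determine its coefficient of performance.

Carnot COP: COP_R = T_C/(T_H − T_C) = 275.00/(303.00 − 275.00) = 9.821.

COP_R ≈ 9.821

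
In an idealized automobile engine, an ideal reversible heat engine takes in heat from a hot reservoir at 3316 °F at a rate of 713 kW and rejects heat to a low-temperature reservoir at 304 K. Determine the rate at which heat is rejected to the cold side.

T_H = 3316 °F → (3316 − 32) × 5/9 = 1824.44 °C = 2097.59 K.
The Carnot efficiency is η = 1 − T_C/T_H = 1 − 304.00/2097.59 = 0.8551.
For a reversible cycle Q_C/Q_H = T_C/T_H, so Q_C = 713 × 304.00/2097.59 = 103 kW.

Q̇_C ≈ 103 kW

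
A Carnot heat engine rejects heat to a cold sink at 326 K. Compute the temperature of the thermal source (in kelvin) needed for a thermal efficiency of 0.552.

From η = 1 − T_C/T_H, solving for T_H gives T_H = T_C/(1 − η) = 326.00/(1 − 0.552) = 727.7 K.

T_H ≈ 727.7 K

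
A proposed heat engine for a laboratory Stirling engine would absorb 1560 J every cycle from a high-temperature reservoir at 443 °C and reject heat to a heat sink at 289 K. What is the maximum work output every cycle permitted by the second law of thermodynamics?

T_H = 443 °C → 443 + 273.15 = 716.15 K.
The second-law ceiling is the Carnot efficiency, η_max = 1 − T_C/T_H = 1 − 289.00/716.15 = 0.5965.
W_max = η_max · Q_H = 0.5965 × 1560 = 930 J.

W_max ≈ 930 J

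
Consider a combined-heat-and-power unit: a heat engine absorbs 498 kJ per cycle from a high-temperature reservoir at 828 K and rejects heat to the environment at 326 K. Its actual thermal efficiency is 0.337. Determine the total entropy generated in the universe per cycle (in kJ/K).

W = η·Q_H = 0.337 × 498 = 167.8 kJ, so Q_C = Q_H − W = 330.2 kJ.
The hot reservoir loses entropy Q_H/T_H = 498/828.00 = 0.6014 kJ/K; the cold reservoir gains Q_C/T_C = 330.2/326.00 = 1.013 kJ/K.
ΔS_univ = −Q_H/T_H + Q_C/T_C = 0.4114 kJ/K (> 0, since η = 0.337 < η_Carnot = 0.606).

ΔS_univ ≈ 0.4114 kJ/K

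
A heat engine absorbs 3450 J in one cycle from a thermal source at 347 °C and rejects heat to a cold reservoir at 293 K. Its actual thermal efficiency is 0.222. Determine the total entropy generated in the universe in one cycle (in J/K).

T_H = 347 °C → 347 + 273.15 = 620.15 K.
W = η·Q_H = 0.222 × 3450 = 765.9 J, so Q_C = Q_H − W = 2684 J.
Entropy balance on the reservoirs: −Q_H/T_H = -5.563 J/K, +Q_C/T_C = 9.161 J/K.
ΔS_univ = −Q_H/T_H + Q_C/T_C = 3.60 J/K (> 0, since η = 0.222 < η_Carnot = 0.528).

ΔS_univ ≈ 3.60 J/K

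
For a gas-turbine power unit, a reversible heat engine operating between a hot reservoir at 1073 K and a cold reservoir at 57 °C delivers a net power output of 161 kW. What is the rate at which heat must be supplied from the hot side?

Q̇_H ≈ 233 kW

T_C = 57 °C → 57 + 273.15 = 330.15 K.
η_rev = 1 − T_C/T_H = 1 − 330.15/1073.00 = 0.6923.
Q_H = W/η = 161/0.6923 = 233 kW.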